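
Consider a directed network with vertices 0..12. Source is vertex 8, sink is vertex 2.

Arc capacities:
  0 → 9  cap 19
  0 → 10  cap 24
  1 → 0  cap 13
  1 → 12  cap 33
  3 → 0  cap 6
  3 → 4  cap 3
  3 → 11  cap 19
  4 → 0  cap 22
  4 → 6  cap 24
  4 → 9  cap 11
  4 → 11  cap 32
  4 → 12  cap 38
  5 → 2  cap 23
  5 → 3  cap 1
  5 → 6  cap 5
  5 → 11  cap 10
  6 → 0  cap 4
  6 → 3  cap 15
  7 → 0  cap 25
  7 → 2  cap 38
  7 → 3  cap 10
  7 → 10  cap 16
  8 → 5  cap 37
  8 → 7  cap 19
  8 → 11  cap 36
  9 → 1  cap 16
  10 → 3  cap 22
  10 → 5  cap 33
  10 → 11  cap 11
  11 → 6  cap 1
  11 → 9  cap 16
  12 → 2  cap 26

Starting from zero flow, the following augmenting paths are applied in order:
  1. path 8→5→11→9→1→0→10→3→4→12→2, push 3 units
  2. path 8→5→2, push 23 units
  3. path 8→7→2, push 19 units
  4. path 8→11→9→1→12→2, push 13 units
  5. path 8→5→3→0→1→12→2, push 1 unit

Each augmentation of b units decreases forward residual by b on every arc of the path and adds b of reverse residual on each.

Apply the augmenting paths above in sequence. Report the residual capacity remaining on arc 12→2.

after path 1 (8→5→11→9→1→0→10→3→4→12→2, push 3): res(12,2)=23
after path 2 (8→5→2, push 23): res(12,2)=23
after path 3 (8→7→2, push 19): res(12,2)=23
after path 4 (8→11→9→1→12→2, push 13): res(12,2)=10
after path 5 (8→5→3→0→1→12→2, push 1): res(12,2)=9

Residual capacity of (12,2): 9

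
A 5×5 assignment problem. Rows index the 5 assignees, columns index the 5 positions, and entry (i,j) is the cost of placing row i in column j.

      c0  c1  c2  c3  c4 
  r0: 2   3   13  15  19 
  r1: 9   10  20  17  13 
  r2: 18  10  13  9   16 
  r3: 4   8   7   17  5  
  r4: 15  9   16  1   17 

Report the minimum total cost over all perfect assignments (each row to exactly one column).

one of 2 optimal assignments: row0→col0 (cost 2), row1→col1 (cost 10), row2→col2 (cost 13), row3→col4 (cost 5), row4→col3 (cost 1)
total = 2 + 10 + 13 + 5 + 1 = 31

Minimum assignment cost: 31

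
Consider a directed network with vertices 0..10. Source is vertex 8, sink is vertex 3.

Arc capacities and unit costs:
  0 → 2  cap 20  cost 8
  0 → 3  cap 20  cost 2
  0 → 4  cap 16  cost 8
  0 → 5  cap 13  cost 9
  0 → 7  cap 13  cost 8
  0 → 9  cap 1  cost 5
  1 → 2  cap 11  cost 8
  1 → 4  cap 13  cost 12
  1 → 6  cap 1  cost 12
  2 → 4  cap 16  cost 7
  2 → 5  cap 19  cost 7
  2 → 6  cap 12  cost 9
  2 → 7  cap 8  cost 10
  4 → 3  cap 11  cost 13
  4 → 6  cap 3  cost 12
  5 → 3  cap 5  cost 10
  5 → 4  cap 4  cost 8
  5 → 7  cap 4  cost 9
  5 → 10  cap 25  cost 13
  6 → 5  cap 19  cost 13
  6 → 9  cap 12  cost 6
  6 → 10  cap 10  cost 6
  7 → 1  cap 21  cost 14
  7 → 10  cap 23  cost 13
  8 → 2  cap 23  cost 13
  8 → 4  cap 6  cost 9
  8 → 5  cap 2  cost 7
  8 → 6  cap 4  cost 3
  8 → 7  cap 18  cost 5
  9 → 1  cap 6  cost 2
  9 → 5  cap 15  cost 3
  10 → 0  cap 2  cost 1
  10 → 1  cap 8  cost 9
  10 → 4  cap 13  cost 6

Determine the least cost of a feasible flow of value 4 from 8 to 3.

Minimum cost for 4 units: 58

shortest-cost path #1: 8→6→10→0→3 push 2 @ unit cost 12 (adds 24)
shortest-cost path #2: 8→5→3 push 2 @ unit cost 17 (adds 34)
total cost = 58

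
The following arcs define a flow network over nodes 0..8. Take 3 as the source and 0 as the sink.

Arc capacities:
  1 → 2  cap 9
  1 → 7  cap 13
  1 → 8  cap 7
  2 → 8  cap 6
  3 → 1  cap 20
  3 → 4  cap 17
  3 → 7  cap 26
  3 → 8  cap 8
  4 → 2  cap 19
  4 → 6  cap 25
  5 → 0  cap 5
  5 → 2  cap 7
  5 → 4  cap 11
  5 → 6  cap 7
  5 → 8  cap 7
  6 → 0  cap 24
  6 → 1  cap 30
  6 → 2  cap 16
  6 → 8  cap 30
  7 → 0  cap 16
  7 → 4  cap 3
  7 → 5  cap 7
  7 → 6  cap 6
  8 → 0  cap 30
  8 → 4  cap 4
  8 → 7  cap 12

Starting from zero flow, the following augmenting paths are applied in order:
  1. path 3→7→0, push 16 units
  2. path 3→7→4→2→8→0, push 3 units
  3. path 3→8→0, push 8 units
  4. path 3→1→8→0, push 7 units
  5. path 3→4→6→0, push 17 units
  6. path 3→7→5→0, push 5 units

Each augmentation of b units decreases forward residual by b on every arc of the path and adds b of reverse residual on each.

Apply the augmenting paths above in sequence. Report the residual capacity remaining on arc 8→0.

Residual capacity of (8,0): 12

after path 1 (3→7→0, push 16): res(8,0)=30
after path 2 (3→7→4→2→8→0, push 3): res(8,0)=27
after path 3 (3→8→0, push 8): res(8,0)=19
after path 4 (3→1→8→0, push 7): res(8,0)=12
after path 5 (3→4→6→0, push 17): res(8,0)=12
after path 6 (3→7→5→0, push 5): res(8,0)=12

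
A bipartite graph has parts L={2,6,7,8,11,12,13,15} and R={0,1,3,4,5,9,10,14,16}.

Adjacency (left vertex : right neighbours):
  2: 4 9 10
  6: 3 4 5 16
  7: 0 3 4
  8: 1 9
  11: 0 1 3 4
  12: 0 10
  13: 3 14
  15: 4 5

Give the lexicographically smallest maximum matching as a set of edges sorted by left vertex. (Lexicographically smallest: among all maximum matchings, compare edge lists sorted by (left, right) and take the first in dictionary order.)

|M| = 8 (so the lex-smallest maximum matching has 8 edges)
process left vertices in ascending order; for each, take the smallest-labelled available neighbour that still permits 8 edges overall, or leave it unmatched if none does
lex-smallest matching: {2-4, 6-3, 7-0, 8-9, 11-1, 12-10, 13-14, 15-5}

Lex-smallest maximum matching: {(2,4), (6,3), (7,0), (8,9), (11,1), (12,10), (13,14), (15,5)}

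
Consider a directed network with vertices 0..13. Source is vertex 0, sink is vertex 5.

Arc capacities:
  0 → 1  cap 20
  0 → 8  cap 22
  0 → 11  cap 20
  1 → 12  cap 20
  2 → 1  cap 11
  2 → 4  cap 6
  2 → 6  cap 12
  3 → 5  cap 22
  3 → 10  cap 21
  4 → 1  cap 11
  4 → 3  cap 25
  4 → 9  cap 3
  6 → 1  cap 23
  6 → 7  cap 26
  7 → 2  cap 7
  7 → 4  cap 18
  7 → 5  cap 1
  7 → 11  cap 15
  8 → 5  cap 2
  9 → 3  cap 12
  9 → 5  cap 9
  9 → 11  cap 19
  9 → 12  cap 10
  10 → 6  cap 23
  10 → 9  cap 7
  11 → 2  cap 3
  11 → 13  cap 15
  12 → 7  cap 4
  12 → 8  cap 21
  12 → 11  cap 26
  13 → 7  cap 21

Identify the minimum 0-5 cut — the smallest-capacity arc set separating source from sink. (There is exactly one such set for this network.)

Min-cut arcs: {(8,5), (11,2), (11,13), (12,7)} (total capacity 24)

augment #1: 0→8→5 push 2
augment #2: 0→1→12→7→5 push 1
augment #3: 0→11→2→4→3→5 push 3
augment #4: 0→1→12→7→4→3→5 push 3
augment #5: 0→11→13→7→4→3→5 push 15
max flow = 24; residual-reachable set from 0 gives S-side
cut edges (S→T): {(8,5), (11,2), (11,13), (12,7)} total cap 24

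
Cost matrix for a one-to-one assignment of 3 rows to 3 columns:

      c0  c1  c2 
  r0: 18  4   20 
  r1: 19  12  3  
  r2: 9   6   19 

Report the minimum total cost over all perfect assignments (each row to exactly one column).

Minimum assignment cost: 16

optimal assignment: row0→col1 (cost 4), row1→col2 (cost 3), row2→col0 (cost 9)
total = 4 + 3 + 9 = 16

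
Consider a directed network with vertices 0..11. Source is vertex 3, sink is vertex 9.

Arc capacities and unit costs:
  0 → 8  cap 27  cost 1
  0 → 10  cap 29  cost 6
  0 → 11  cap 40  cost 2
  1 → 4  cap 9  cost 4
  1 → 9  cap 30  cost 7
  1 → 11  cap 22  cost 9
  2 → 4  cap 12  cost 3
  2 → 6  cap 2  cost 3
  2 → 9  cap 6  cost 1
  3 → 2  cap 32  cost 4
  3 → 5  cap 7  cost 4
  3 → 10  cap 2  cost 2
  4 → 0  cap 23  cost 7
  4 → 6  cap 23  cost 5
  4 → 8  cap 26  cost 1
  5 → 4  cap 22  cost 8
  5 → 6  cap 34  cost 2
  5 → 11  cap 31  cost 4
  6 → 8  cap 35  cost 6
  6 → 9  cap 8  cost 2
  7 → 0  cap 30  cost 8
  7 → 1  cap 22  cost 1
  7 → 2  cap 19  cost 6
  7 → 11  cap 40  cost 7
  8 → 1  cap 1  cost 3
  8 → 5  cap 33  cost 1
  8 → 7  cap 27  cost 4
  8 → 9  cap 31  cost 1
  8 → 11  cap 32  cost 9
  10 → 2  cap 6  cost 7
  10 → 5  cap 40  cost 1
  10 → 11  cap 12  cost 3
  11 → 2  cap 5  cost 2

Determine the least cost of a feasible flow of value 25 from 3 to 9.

Minimum cost for 25 units: 191

shortest-cost path #1: 3→2→9 push 6 @ unit cost 5 (adds 30)
shortest-cost path #2: 3→10→5→6→9 push 2 @ unit cost 7 (adds 14)
shortest-cost path #3: 3→5→6→9 push 6 @ unit cost 8 (adds 48)
shortest-cost path #4: 3→2→4→8→9 push 11 @ unit cost 9 (adds 99)
total cost = 191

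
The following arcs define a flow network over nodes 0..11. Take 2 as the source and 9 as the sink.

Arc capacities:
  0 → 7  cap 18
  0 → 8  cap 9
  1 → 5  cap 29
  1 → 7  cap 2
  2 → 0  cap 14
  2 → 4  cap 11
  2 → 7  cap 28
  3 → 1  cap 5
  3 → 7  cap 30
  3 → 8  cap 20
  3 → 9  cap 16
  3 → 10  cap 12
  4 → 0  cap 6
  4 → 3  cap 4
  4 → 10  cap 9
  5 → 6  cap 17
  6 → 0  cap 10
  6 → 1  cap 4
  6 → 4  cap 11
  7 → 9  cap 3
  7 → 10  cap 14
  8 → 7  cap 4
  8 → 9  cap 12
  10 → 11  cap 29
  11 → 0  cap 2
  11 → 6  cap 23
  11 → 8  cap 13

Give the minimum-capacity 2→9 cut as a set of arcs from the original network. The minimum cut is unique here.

augment #1: 2→7→9 push 3
augment #2: 2→0→8→9 push 9
augment #3: 2→4→3→9 push 4
augment #4: 2→4→10→11→8→9 push 3
max flow = 19; residual-reachable set from 2 gives S-side
cut edges (S→T): {(4,3), (7,9), (8,9)} total cap 19

Min-cut arcs: {(4,3), (7,9), (8,9)} (total capacity 19)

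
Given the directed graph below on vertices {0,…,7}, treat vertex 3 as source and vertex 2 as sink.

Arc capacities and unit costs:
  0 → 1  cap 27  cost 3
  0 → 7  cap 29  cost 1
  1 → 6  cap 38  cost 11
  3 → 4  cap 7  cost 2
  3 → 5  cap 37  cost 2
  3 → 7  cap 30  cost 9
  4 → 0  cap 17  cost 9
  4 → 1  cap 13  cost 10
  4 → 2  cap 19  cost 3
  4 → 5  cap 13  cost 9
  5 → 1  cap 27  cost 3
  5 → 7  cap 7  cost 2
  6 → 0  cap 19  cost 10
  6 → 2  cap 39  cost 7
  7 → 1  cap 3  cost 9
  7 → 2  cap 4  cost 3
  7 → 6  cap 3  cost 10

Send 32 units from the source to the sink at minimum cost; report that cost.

shortest-cost path #1: 3→4→2 push 7 @ unit cost 5 (adds 35)
shortest-cost path #2: 3→5→7→2 push 4 @ unit cost 7 (adds 28)
shortest-cost path #3: 3→5→7→6→2 push 3 @ unit cost 21 (adds 63)
shortest-cost path #4: 3→5→1→6→2 push 18 @ unit cost 23 (adds 414)
total cost = 540

Minimum cost for 32 units: 540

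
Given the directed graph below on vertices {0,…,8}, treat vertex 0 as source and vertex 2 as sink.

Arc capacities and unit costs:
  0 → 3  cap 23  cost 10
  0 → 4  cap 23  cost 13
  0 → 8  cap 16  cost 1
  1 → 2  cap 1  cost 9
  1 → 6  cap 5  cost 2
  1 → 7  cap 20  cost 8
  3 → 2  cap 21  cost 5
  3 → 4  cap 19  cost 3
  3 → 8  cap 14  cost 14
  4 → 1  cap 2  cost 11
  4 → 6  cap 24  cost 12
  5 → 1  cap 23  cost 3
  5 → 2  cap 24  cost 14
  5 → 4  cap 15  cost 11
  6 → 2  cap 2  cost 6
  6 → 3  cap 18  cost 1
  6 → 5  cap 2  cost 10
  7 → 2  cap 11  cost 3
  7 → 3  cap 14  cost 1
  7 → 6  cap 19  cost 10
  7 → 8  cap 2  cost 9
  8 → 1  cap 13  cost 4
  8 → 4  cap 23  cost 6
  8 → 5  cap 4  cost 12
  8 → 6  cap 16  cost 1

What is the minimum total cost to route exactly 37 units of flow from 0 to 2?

Minimum cost for 37 units: 573

shortest-cost path #1: 0→8→6→2 push 2 @ unit cost 8 (adds 16)
shortest-cost path #2: 0→8→6→3→2 push 14 @ unit cost 8 (adds 112)
shortest-cost path #3: 0→3→2 push 7 @ unit cost 15 (adds 105)
shortest-cost path #4: 0→3→6→8→1→2 push 1 @ unit cost 21 (adds 21)
shortest-cost path #5: 0→3→6→8→1→7→2 push 11 @ unit cost 23 (adds 253)
shortest-cost path #6: 0→3→6→5→2 push 2 @ unit cost 33 (adds 66)
total cost = 573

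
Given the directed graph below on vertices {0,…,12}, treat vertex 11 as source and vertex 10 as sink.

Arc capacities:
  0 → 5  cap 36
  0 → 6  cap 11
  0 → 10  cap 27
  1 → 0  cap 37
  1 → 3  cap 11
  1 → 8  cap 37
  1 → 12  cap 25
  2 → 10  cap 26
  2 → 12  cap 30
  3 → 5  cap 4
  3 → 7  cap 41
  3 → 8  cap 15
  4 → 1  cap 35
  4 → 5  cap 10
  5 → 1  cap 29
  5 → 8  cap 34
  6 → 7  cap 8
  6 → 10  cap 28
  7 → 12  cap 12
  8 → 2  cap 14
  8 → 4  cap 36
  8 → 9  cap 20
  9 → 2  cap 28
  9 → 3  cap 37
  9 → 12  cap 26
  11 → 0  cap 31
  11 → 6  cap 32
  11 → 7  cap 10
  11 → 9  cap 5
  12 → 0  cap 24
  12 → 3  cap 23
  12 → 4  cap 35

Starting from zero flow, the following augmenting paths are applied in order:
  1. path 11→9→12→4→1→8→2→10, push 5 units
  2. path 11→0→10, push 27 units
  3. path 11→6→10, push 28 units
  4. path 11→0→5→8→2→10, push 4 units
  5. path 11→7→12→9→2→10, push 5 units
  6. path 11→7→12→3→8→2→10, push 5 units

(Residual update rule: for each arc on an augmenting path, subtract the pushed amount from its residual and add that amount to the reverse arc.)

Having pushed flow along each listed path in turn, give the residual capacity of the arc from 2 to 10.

Residual capacity of (2,10): 7

after path 1 (11→9→12→4→1→8→2→10, push 5): res(2,10)=21
after path 2 (11→0→10, push 27): res(2,10)=21
after path 3 (11→6→10, push 28): res(2,10)=21
after path 4 (11→0→5→8→2→10, push 4): res(2,10)=17
after path 5 (11→7→12→9→2→10, push 5): res(2,10)=12
after path 6 (11→7→12→3→8→2→10, push 5): res(2,10)=7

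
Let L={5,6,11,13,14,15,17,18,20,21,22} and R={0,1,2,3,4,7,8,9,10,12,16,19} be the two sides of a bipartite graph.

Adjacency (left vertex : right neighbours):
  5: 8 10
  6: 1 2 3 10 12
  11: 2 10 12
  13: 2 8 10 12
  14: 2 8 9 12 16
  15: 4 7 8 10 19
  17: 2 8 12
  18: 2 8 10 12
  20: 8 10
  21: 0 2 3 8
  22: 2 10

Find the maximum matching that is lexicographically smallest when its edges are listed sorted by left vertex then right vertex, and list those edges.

|M| = 8 (so the lex-smallest maximum matching has 8 edges)
process left vertices in ascending order; for each, take the smallest-labelled available neighbour that still permits 8 edges overall, or leave it unmatched if none does
lex-smallest matching: {5-8, 6-1, 11-2, 13-10, 14-9, 15-4, 17-12, 21-0}

Lex-smallest maximum matching: {(5,8), (6,1), (11,2), (13,10), (14,9), (15,4), (17,12), (21,0)}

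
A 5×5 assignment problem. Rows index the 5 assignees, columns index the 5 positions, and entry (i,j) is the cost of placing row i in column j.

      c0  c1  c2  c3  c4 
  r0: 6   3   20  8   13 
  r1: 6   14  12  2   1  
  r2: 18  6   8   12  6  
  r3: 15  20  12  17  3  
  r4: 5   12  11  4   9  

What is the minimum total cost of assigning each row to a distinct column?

optimal assignment: row0→col1 (cost 3), row1→col3 (cost 2), row2→col2 (cost 8), row3→col4 (cost 3), row4→col0 (cost 5)
total = 3 + 2 + 8 + 3 + 5 = 21

Minimum assignment cost: 21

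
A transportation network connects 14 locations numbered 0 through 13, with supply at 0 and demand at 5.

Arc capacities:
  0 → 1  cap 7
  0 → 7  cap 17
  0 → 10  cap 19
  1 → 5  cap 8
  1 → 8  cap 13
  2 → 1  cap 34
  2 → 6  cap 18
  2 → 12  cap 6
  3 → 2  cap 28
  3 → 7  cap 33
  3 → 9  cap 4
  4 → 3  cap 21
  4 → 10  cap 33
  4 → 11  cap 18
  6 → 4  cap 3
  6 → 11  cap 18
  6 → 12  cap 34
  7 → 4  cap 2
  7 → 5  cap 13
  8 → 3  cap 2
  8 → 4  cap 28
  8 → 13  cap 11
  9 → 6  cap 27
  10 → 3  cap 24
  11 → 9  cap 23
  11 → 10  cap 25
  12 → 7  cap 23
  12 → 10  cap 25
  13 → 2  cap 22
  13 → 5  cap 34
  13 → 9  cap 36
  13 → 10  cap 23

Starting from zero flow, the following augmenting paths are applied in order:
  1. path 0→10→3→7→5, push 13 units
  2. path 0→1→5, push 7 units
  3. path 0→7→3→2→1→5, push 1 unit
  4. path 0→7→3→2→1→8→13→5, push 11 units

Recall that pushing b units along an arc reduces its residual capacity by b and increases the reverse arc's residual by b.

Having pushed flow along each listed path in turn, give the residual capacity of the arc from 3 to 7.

Residual capacity of (3,7): 32

after path 1 (0→10→3→7→5, push 13): res(3,7)=20
after path 2 (0→1→5, push 7): res(3,7)=20
after path 3 (0→7→3→2→1→5, push 1): res(3,7)=21
after path 4 (0→7→3→2→1→8→13→5, push 11): res(3,7)=32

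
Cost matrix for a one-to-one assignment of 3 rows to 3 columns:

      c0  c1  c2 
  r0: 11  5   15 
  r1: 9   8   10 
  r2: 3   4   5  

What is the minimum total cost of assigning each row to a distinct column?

Minimum assignment cost: 18

optimal assignment: row0→col1 (cost 5), row1→col2 (cost 10), row2→col0 (cost 3)
total = 5 + 10 + 3 = 18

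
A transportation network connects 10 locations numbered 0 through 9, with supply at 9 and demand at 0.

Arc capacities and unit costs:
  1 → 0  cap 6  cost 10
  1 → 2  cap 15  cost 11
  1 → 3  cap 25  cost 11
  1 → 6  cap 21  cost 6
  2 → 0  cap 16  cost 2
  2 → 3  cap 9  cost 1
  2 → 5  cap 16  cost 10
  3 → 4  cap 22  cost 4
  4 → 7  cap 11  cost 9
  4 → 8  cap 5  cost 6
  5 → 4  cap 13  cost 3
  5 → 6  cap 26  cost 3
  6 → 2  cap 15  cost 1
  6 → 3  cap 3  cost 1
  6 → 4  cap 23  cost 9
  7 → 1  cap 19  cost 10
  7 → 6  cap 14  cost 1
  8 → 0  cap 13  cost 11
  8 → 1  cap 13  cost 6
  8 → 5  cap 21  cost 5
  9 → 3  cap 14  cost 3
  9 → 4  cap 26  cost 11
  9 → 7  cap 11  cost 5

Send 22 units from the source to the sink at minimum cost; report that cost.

shortest-cost path #1: 9→7→6→2→0 push 11 @ unit cost 9 (adds 99)
shortest-cost path #2: 9→3→4→7→6→2→0 push 3 @ unit cost 20 (adds 60)
shortest-cost path #3: 9→3→4→8→0 push 5 @ unit cost 24 (adds 120)
shortest-cost path #4: 9→3→4→7→1→6→2→0 push 1 @ unit cost 35 (adds 35)
shortest-cost path #5: 9→3→4→7→1→0 push 2 @ unit cost 36 (adds 72)
total cost = 386

Minimum cost for 22 units: 386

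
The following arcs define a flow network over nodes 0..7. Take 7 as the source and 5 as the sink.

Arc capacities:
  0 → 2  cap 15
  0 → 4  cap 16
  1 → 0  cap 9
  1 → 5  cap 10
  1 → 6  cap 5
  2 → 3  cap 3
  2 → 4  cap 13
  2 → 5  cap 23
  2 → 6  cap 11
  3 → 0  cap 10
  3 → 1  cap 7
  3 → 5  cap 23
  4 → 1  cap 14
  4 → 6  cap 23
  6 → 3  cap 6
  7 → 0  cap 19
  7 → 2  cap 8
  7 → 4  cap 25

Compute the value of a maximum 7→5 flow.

augment #1: 7→2→5 bottleneck 8, total now 8
augment #2: 7→0→2→5 bottleneck 15, total now 23
augment #3: 7→4→1→5 bottleneck 10, total now 33
augment #4: 7→4→6→3→5 bottleneck 6, total now 39

Maximum flow value: 39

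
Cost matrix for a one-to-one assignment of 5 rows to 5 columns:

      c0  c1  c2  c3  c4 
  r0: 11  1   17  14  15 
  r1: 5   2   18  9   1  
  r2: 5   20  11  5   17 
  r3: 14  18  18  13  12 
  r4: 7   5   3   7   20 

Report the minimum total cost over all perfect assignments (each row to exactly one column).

Minimum assignment cost: 23

optimal assignment: row0→col1 (cost 1), row1→col4 (cost 1), row2→col0 (cost 5), row3→col3 (cost 13), row4→col2 (cost 3)
total = 1 + 1 + 5 + 13 + 3 = 23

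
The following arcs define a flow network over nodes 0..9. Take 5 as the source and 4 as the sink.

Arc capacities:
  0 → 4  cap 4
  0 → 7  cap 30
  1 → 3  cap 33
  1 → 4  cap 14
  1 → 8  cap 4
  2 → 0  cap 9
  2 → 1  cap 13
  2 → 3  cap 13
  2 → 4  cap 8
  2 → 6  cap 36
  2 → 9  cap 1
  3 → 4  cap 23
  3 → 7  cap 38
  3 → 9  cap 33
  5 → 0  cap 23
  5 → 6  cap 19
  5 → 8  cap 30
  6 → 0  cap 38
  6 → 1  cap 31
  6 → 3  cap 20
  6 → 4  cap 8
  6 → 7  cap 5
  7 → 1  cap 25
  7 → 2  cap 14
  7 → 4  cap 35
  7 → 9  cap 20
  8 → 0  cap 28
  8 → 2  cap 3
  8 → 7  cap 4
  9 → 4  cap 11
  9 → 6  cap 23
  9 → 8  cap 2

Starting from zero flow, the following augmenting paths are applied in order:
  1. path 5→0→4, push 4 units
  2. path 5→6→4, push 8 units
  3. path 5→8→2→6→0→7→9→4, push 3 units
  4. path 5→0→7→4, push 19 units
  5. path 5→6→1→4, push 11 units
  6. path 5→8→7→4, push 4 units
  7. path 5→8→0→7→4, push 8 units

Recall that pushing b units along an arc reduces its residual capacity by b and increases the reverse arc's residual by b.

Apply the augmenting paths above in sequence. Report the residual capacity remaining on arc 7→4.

after path 1 (5→0→4, push 4): res(7,4)=35
after path 2 (5→6→4, push 8): res(7,4)=35
after path 3 (5→8→2→6→0→7→9→4, push 3): res(7,4)=35
after path 4 (5→0→7→4, push 19): res(7,4)=16
after path 5 (5→6→1→4, push 11): res(7,4)=16
after path 6 (5→8→7→4, push 4): res(7,4)=12
after path 7 (5→8→0→7→4, push 8): res(7,4)=4

Residual capacity of (7,4): 4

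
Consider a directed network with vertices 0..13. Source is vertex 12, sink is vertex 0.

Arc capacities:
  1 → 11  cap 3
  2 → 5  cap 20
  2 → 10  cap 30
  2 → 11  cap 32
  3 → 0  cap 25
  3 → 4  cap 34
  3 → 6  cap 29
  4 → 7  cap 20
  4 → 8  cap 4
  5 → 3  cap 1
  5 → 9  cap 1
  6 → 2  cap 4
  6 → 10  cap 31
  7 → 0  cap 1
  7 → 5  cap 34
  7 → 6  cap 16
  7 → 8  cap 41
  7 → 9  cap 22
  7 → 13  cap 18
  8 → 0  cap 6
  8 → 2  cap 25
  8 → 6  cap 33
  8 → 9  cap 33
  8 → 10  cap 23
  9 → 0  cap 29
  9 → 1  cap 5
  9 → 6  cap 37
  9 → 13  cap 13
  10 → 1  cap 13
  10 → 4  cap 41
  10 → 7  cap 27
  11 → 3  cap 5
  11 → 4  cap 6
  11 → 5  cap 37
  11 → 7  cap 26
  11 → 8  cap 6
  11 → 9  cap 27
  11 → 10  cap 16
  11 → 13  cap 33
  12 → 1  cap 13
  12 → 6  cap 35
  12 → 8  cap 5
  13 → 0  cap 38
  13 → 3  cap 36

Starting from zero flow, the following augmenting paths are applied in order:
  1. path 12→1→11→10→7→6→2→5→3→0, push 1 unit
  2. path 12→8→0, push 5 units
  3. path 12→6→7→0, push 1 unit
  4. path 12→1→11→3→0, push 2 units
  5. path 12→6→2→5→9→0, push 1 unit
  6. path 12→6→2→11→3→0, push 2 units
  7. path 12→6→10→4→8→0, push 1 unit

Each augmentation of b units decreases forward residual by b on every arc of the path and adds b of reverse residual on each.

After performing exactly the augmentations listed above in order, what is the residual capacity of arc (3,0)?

Residual capacity of (3,0): 20

after path 1 (12→1→11→10→7→6→2→5→3→0, push 1): res(3,0)=24
after path 2 (12→8→0, push 5): res(3,0)=24
after path 3 (12→6→7→0, push 1): res(3,0)=24
after path 4 (12→1→11→3→0, push 2): res(3,0)=22
after path 5 (12→6→2→5→9→0, push 1): res(3,0)=22
after path 6 (12→6→2→11→3→0, push 2): res(3,0)=20
after path 7 (12→6→10→4→8→0, push 1): res(3,0)=20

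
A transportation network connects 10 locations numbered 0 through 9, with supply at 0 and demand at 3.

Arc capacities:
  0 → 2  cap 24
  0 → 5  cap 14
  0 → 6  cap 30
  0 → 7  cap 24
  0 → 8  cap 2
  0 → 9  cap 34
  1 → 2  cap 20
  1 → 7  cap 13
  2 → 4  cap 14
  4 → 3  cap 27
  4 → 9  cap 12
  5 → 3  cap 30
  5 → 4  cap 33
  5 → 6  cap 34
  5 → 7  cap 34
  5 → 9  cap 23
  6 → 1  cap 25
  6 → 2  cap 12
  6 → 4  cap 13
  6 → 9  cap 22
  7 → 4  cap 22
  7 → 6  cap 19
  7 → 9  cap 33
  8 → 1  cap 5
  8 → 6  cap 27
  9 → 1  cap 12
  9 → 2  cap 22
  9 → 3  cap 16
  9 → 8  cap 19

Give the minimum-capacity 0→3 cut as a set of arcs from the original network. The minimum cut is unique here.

Min-cut arcs: {(0,5), (4,3), (9,3)} (total capacity 57)

augment #1: 0→5→3 push 14
augment #2: 0→9→3 push 16
augment #3: 0→2→4→3 push 14
augment #4: 0→6→4→3 push 13
max flow = 57; residual-reachable set from 0 gives S-side
cut edges (S→T): {(0,5), (4,3), (9,3)} total cap 57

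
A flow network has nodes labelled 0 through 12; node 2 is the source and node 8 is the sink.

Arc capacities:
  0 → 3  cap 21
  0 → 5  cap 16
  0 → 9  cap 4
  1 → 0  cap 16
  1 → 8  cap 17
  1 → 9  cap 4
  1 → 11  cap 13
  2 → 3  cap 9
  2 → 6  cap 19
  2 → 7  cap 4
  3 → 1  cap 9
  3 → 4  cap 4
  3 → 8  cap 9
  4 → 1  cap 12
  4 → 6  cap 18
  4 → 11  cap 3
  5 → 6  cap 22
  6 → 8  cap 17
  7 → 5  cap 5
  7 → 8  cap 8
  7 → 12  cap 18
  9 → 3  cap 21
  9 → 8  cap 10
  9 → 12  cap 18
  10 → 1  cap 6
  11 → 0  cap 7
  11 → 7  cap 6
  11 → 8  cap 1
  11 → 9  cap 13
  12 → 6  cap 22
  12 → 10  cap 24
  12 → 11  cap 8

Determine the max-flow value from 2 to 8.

augment #1: 2→3→8 bottleneck 9, total now 9
augment #2: 2→6→8 bottleneck 17, total now 26
augment #3: 2→7→8 bottleneck 4, total now 30

Maximum flow value: 30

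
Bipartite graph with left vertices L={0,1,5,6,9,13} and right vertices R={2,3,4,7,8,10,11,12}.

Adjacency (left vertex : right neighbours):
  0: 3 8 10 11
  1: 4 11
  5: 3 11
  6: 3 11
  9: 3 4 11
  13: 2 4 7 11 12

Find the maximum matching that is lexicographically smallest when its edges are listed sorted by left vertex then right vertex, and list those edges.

Lex-smallest maximum matching: {(0,8), (1,4), (5,3), (6,11), (13,2)}

|M| = 5 (so the lex-smallest maximum matching has 5 edges)
process left vertices in ascending order; for each, take the smallest-labelled available neighbour that still permits 5 edges overall, or leave it unmatched if none does
lex-smallest matching: {0-8, 1-4, 5-3, 6-11, 13-2}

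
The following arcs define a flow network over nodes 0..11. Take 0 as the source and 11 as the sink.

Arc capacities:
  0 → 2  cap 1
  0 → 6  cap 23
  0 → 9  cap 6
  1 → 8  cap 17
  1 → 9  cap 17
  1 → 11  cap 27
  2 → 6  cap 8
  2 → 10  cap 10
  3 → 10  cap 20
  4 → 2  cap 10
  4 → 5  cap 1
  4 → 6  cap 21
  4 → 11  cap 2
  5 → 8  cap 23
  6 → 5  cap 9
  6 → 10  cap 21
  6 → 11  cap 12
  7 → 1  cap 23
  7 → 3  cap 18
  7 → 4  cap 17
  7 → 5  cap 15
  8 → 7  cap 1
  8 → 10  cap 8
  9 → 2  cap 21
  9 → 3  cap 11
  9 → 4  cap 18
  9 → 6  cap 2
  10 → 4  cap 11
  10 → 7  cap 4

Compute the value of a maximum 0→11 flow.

augment #1: 0→6→11 bottleneck 12, total now 12
augment #2: 0→9→4→11 bottleneck 2, total now 14
augment #3: 0→2→10→7→1→11 bottleneck 1, total now 15
augment #4: 0→6→10→7→1→11 bottleneck 3, total now 18
augment #5: 0→6→5→8→7→1→11 bottleneck 1, total now 19

Maximum flow value: 19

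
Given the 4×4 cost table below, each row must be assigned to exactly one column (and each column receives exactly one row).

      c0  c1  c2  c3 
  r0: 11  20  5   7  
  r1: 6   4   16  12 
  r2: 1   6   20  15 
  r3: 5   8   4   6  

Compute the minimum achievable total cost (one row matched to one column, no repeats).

one of 2 optimal assignments: row0→col2 (cost 5), row1→col1 (cost 4), row2→col0 (cost 1), row3→col3 (cost 6)
total = 5 + 4 + 1 + 6 = 16

Minimum assignment cost: 16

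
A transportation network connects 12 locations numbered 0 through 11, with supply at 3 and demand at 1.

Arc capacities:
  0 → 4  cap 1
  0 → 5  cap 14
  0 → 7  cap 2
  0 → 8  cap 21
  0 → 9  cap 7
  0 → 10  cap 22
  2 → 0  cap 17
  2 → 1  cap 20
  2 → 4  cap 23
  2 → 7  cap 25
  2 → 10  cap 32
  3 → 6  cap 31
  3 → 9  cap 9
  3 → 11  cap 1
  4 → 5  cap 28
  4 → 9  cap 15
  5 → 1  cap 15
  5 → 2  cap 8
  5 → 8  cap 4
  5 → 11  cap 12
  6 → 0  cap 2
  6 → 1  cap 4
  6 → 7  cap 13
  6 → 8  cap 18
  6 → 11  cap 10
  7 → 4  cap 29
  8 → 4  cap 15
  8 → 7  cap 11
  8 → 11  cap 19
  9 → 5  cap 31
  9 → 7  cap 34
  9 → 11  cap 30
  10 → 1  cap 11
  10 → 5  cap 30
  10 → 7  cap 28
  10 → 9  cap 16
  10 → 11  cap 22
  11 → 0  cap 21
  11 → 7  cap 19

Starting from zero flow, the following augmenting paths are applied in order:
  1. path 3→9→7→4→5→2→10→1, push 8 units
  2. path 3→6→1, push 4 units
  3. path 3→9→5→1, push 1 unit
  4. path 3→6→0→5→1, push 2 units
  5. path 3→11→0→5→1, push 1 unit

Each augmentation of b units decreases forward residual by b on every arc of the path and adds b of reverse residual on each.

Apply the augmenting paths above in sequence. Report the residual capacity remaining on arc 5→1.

Residual capacity of (5,1): 11

after path 1 (3→9→7→4→5→2→10→1, push 8): res(5,1)=15
after path 2 (3→6→1, push 4): res(5,1)=15
after path 3 (3→9→5→1, push 1): res(5,1)=14
after path 4 (3→6→0→5→1, push 2): res(5,1)=12
after path 5 (3→11→0→5→1, push 1): res(5,1)=11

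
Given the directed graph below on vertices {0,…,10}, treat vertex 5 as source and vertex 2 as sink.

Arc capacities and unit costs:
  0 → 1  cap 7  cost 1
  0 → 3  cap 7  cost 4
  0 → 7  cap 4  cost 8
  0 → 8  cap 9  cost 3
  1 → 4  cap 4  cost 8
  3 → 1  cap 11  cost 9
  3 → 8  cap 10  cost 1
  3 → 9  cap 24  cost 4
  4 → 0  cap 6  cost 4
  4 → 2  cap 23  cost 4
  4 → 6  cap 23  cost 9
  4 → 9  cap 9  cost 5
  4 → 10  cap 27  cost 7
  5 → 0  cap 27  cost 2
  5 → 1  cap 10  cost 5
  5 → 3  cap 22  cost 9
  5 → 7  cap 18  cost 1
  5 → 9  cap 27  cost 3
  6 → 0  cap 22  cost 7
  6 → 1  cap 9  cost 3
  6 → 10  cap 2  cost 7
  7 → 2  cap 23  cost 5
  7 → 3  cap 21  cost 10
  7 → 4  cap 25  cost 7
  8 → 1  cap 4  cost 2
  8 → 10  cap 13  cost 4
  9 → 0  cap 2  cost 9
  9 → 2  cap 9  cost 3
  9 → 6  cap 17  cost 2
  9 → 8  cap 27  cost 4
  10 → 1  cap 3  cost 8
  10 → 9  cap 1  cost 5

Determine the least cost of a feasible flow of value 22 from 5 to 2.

shortest-cost path #1: 5→7→2 push 18 @ unit cost 6 (adds 108)
shortest-cost path #2: 5→9→2 push 4 @ unit cost 6 (adds 24)
total cost = 132

Minimum cost for 22 units: 132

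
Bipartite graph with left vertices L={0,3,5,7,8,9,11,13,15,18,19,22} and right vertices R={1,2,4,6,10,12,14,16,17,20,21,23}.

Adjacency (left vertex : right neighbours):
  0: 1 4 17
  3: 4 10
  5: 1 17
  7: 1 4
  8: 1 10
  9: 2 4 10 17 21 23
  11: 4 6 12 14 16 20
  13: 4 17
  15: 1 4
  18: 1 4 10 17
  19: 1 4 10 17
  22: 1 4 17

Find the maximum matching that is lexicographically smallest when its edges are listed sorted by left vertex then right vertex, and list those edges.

Lex-smallest maximum matching: {(0,1), (3,4), (5,17), (8,10), (9,2), (11,6)}

|M| = 6 (so the lex-smallest maximum matching has 6 edges)
process left vertices in ascending order; for each, take the smallest-labelled available neighbour that still permits 6 edges overall, or leave it unmatched if none does
lex-smallest matching: {0-1, 3-4, 5-17, 8-10, 9-2, 11-6}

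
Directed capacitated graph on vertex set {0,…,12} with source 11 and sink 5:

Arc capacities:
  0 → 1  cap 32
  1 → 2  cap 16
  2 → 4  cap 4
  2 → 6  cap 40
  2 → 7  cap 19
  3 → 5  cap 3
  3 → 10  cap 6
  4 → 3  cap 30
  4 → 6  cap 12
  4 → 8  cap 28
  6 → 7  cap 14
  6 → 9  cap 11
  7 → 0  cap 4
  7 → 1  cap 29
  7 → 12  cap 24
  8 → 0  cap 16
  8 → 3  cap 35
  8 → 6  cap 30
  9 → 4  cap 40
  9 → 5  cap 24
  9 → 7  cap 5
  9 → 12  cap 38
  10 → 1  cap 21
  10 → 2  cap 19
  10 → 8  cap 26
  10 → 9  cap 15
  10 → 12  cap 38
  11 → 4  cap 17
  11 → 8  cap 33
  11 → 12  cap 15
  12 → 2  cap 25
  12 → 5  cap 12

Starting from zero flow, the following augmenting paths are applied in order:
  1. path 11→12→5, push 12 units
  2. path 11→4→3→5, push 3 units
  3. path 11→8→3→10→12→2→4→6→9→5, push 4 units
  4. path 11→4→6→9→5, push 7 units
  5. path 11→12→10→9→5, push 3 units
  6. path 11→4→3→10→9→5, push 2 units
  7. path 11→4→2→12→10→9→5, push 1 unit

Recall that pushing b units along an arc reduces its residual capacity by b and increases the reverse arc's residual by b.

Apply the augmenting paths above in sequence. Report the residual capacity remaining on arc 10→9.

Residual capacity of (10,9): 9

after path 1 (11→12→5, push 12): res(10,9)=15
after path 2 (11→4→3→5, push 3): res(10,9)=15
after path 3 (11→8→3→10→12→2→4→6→9→5, push 4): res(10,9)=15
after path 4 (11→4→6→9→5, push 7): res(10,9)=15
after path 5 (11→12→10→9→5, push 3): res(10,9)=12
after path 6 (11→4→3→10→9→5, push 2): res(10,9)=10
after path 7 (11→4→2→12→10→9→5, push 1): res(10,9)=9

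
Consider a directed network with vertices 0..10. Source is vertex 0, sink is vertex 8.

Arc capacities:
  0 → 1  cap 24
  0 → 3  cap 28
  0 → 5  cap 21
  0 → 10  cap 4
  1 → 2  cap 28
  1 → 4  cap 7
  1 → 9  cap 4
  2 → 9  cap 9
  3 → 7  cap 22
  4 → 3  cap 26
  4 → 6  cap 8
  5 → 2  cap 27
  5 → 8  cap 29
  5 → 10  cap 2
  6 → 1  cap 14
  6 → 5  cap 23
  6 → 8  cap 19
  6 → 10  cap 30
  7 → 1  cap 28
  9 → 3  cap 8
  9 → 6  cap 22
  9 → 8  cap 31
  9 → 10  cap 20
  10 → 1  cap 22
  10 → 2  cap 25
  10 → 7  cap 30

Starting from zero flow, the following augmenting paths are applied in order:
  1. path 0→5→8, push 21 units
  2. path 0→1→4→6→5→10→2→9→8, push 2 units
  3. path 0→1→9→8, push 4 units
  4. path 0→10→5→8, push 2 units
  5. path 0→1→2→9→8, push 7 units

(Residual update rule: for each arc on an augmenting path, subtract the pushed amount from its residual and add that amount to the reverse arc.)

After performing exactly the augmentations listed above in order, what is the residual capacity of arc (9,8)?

after path 1 (0→5→8, push 21): res(9,8)=31
after path 2 (0→1→4→6→5→10→2→9→8, push 2): res(9,8)=29
after path 3 (0→1→9→8, push 4): res(9,8)=25
after path 4 (0→10→5→8, push 2): res(9,8)=25
after path 5 (0→1→2→9→8, push 7): res(9,8)=18

Residual capacity of (9,8): 18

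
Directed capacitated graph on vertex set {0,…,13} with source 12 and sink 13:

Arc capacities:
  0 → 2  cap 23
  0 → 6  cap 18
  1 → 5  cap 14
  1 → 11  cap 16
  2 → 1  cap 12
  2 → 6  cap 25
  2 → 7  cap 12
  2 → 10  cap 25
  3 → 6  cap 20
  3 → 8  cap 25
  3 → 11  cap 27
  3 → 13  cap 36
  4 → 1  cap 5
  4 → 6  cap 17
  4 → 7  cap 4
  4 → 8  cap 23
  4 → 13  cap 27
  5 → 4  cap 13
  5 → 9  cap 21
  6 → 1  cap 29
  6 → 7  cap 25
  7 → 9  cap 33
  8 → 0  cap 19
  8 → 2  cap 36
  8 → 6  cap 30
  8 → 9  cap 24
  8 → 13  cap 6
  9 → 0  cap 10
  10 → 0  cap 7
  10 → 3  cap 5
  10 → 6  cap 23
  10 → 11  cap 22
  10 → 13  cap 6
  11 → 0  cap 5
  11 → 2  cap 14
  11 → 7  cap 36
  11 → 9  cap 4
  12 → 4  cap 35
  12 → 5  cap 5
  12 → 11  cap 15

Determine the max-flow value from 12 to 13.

augment #1: 12→4→13 bottleneck 27, total now 27
augment #2: 12→4→8→13 bottleneck 6, total now 33
augment #3: 12→11→2→10→13 bottleneck 6, total now 39
augment #4: 12→11→2→10→3→13 bottleneck 5, total now 44

Maximum flow value: 44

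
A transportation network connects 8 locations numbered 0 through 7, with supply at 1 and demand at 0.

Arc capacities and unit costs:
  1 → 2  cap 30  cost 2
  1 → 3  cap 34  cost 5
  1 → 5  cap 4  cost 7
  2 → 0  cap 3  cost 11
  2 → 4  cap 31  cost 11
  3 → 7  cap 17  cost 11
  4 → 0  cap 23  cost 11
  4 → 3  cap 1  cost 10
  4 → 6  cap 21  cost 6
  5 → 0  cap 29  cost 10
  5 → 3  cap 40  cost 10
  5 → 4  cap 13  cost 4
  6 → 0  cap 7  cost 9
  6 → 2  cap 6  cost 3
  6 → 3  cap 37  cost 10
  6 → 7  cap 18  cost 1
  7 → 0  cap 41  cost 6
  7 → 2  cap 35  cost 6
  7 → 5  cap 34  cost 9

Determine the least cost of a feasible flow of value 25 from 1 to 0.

Minimum cost for 25 units: 505

shortest-cost path #1: 1→2→0 push 3 @ unit cost 13 (adds 39)
shortest-cost path #2: 1→5→0 push 4 @ unit cost 17 (adds 68)
shortest-cost path #3: 1→3→7→0 push 17 @ unit cost 22 (adds 374)
shortest-cost path #4: 1→2→4→0 push 1 @ unit cost 24 (adds 24)
total cost = 505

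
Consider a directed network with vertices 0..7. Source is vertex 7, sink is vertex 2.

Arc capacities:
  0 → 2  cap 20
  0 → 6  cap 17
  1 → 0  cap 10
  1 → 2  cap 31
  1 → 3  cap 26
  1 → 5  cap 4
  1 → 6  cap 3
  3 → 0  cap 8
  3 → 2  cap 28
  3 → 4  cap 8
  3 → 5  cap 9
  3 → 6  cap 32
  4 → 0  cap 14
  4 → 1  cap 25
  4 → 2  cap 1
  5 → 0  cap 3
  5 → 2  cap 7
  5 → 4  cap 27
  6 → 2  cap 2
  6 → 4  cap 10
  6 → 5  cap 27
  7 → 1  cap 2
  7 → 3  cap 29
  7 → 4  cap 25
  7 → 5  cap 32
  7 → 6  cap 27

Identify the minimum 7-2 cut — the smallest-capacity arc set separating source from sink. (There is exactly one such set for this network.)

Min-cut arcs: {(4,0), (4,1), (4,2), (5,0), (5,2), (6,2), (7,1), (7,3)} (total capacity 83)

augment #1: 7→1→2 push 2
augment #2: 7→3→2 push 28
augment #3: 7→4→2 push 1
augment #4: 7→5→2 push 7
augment #5: 7→6→2 push 2
augment #6: 7→3→0→2 push 1
augment #7: 7→4→0→2 push 14
augment #8: 7→4→1→2 push 10
augment #9: 7→5→0→2 push 3
augment #10: 7→5→4→1→2 push 15
max flow = 83; residual-reachable set from 7 gives S-side
cut edges (S→T): {(4,0), (4,1), (4,2), (5,0), (5,2), (6,2), (7,1), (7,3)} total cap 83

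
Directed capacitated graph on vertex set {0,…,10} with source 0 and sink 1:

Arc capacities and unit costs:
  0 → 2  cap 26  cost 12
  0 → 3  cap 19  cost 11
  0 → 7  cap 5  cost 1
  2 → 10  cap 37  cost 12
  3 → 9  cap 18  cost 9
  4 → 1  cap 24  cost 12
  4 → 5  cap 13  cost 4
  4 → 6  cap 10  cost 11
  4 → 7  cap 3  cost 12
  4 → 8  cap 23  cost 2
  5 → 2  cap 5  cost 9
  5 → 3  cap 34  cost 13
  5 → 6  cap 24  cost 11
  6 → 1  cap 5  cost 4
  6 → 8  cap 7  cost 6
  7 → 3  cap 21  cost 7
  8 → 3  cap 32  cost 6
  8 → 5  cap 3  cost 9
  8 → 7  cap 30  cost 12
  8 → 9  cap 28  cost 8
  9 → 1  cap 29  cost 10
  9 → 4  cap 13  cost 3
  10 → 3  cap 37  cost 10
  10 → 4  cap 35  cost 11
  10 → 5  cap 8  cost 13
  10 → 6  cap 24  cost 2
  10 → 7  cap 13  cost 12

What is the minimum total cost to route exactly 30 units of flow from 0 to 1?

Minimum cost for 30 units: 1004

shortest-cost path #1: 0→7→3→9→1 push 5 @ unit cost 27 (adds 135)
shortest-cost path #2: 0→3→9→1 push 13 @ unit cost 30 (adds 390)
shortest-cost path #3: 0→2→10→6→1 push 5 @ unit cost 30 (adds 150)
shortest-cost path #4: 0→2→10→4→1 push 7 @ unit cost 47 (adds 329)
total cost = 1004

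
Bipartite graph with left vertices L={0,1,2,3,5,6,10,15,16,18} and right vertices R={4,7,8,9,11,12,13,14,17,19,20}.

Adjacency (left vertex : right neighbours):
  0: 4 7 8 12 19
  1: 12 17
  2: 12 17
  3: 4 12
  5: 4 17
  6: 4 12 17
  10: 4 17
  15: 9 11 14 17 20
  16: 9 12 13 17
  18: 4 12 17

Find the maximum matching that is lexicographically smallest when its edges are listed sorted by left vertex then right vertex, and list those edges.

Lex-smallest maximum matching: {(0,7), (1,12), (2,17), (3,4), (15,9), (16,13)}

|M| = 6 (so the lex-smallest maximum matching has 6 edges)
process left vertices in ascending order; for each, take the smallest-labelled available neighbour that still permits 6 edges overall, or leave it unmatched if none does
lex-smallest matching: {0-7, 1-12, 2-17, 3-4, 15-9, 16-13}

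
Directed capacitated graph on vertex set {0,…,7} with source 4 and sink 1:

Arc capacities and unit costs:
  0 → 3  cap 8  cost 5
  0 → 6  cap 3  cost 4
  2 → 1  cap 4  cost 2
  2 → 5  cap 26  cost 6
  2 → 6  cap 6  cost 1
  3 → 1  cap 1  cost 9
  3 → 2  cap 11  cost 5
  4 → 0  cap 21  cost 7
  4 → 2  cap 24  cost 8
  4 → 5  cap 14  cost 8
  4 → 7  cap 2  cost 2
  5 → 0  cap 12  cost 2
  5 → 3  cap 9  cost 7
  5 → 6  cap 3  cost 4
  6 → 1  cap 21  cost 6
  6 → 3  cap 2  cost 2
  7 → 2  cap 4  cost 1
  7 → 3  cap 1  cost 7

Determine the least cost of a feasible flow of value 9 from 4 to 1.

shortest-cost path #1: 4→7→2→1 push 2 @ unit cost 5 (adds 10)
shortest-cost path #2: 4→2→1 push 2 @ unit cost 10 (adds 20)
shortest-cost path #3: 4→2→6→1 push 5 @ unit cost 15 (adds 75)
total cost = 105

Minimum cost for 9 units: 105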